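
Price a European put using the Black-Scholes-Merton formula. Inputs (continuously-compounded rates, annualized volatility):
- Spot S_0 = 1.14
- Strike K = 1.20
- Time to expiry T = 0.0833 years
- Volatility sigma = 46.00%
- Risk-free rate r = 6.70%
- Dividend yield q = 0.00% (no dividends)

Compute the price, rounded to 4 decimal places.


d1 = (ln(S/K) + (r - q + 0.5*sigma^2) * T) / (sigma * sqrt(T)) = -0.27792967
d2 = d1 - sigma * sqrt(T) = -0.41069367
exp(-rT) = 0.99443445; exp(-qT) = 1.00000000
P = K * exp(-rT) * N(-d2) - S_0 * exp(-qT) * N(-d1)
N(-d1) = 0.60946682; N(-d2) = 0.65935141
P = 1.2000 * 0.99443445 * 0.65935141 - 1.1400 * 1.00000000 * 0.60946682 = 0.0920

Answer: Price = 0.0920


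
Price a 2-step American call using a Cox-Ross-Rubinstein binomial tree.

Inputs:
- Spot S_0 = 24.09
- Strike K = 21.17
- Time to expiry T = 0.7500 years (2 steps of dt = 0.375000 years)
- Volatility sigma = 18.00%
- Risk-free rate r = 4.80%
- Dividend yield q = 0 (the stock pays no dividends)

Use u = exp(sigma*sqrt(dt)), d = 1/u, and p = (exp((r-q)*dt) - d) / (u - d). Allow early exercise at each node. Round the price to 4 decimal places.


Answer: Price = V(0,0) = 4.0217

Derivation:
dt = T/N = 0.375000
u = exp(sigma*sqrt(dt)) = 1.116532; d = 1/u = 0.895631
p = (exp((r-q)*dt) - d) / (u - d) = 0.554693
Discount per step: exp(-r*dt) = 0.982161
Stock lattice S(k, i) with i counting down-moves:
  k=0: S(0,0) = 24.0900
  k=1: S(1,0) = 26.8972; S(1,1) = 21.5757
  k=2: S(2,0) = 30.0316; S(2,1) = 24.0900; S(2,2) = 19.3239
Terminal payoffs V(N, i) = max(S_T - K, 0):
  V(2,0) = 8.861622; V(2,1) = 2.920000; V(2,2) = 0.000000
Backward induction: V(k, i) = exp(-r*dt) * [p * V(k+1, i) + (1-p) * V(k+1, i+1)]; then take max(V_cont, immediate exercise) for American.
  V(1,0) = exp(-r*dt) * [p*8.861622 + (1-p)*2.920000] = 6.104896; exercise = 5.727245; V(1,0) = max -> 6.104896
  V(1,1) = exp(-r*dt) * [p*2.920000 + (1-p)*0.000000] = 1.590811; exercise = 0.405745; V(1,1) = max -> 1.590811
  V(0,0) = exp(-r*dt) * [p*6.104896 + (1-p)*1.590811] = 4.021698; exercise = 2.920000; V(0,0) = max -> 4.021698


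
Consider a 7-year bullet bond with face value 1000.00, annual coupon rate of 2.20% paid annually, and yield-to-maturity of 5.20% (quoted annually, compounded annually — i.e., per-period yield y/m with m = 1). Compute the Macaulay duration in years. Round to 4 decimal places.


Answer: Macaulay duration = 6.5110 years

Derivation:
Coupon per period c = face * coupon_rate / m = 22.000000
Periods per year m = 1; per-period yield y/m = 0.052000
Number of cashflows N = 7
Cashflows (t years, CF_t, discount factor 1/(1+y/m)^(m*t), PV):
  t = 1.0000: CF_t = 22.000000, DF = 0.950570, PV = 20.912548
  t = 2.0000: CF_t = 22.000000, DF = 0.903584, PV = 19.878847
  t = 3.0000: CF_t = 22.000000, DF = 0.858920, PV = 18.896243
  t = 4.0000: CF_t = 22.000000, DF = 0.816464, PV = 17.962208
  t = 5.0000: CF_t = 22.000000, DF = 0.776106, PV = 17.074342
  t = 6.0000: CF_t = 22.000000, DF = 0.737744, PV = 16.230363
  t = 7.0000: CF_t = 1022.000000, DF = 0.701277, PV = 716.705467
Price P = sum_t PV_t = 827.660018
Macaulay numerator sum_t t * PV_t:
  t * PV_t at t = 1.0000: 20.912548
  t * PV_t at t = 2.0000: 39.757695
  t * PV_t at t = 3.0000: 56.688728
  t * PV_t at t = 4.0000: 71.848832
  t * PV_t at t = 5.0000: 85.371711
  t * PV_t at t = 6.0000: 97.382180
  t * PV_t at t = 7.0000: 5016.938267
Macaulay duration D = (sum_t t * PV_t) / P = 5388.899961 / 827.660018 = 6.511007


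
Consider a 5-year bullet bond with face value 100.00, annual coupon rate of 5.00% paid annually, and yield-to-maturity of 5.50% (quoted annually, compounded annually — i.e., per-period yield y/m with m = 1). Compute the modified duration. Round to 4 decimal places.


Coupon per period c = face * coupon_rate / m = 5.000000
Periods per year m = 1; per-period yield y/m = 0.055000
Number of cashflows N = 5
Cashflows (t years, CF_t, discount factor 1/(1+y/m)^(m*t), PV):
  t = 1.0000: CF_t = 5.000000, DF = 0.947867, PV = 4.739336
  t = 2.0000: CF_t = 5.000000, DF = 0.898452, PV = 4.492262
  t = 3.0000: CF_t = 5.000000, DF = 0.851614, PV = 4.258068
  t = 4.0000: CF_t = 5.000000, DF = 0.807217, PV = 4.036084
  t = 5.0000: CF_t = 105.000000, DF = 0.765134, PV = 80.339107
Price P = sum_t PV_t = 97.864858
First compute Macaulay numerator sum_t t * PV_t:
  t * PV_t at t = 1.0000: 4.739336
  t * PV_t at t = 2.0000: 8.984524
  t * PV_t at t = 3.0000: 12.774205
  t * PV_t at t = 4.0000: 16.144335
  t * PV_t at t = 5.0000: 401.695536
Macaulay duration D = 444.337936 / 97.864858 = 4.540322
Modified duration = D / (1 + y/m) = 4.540322 / (1 + 0.055000) = 4.303622

Answer: Modified duration = 4.3036


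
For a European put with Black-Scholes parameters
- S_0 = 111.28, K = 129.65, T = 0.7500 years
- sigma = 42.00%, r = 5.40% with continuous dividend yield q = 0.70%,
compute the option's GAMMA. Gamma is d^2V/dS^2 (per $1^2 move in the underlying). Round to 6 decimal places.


d1 = -0.1412830115; d2 = -0.5050136811
phi(d1) = 0.3949804623; exp(-qT) = 0.9947637572; exp(-rT) = 0.9603091645
Gamma = exp(-qT) * phi(d1) / (S * sigma * sqrt(T)) = 0.9947637572 * 0.3949804623 / (111.2800 * 0.4200 * 0.8660254038) = 0.009707

Answer: Gamma = 0.009707


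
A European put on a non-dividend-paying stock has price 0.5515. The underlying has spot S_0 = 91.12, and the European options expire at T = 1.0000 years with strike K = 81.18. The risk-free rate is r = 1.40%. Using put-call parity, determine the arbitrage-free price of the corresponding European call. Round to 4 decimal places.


Put-call parity: C - P = S_0 * exp(-qT) - K * exp(-rT).
S_0 * exp(-qT) = 91.1200 * 1.00000000 = 91.12000000
K * exp(-rT) = 81.1800 * 0.98609754 = 80.05139864
C = P + S*exp(-qT) - K*exp(-rT)
C = 0.5515 + 91.12000000 - 80.05139864 = 11.6201

Answer: Call price = 11.6201


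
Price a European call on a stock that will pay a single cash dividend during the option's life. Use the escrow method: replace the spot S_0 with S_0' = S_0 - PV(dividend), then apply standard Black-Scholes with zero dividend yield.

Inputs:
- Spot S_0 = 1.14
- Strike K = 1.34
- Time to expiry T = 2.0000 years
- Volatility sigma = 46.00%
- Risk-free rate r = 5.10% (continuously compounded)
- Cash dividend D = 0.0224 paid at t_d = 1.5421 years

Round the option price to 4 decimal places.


PV(D) = D * exp(-r * t_d) = 0.0224 * 0.92436608 = 0.02070580
S_0' = S_0 - PV(D) = 1.1400 - 0.02070580 = 1.11929420
d1 = (ln(S_0'/K) + (r + sigma^2/2)*T) / (sigma*sqrt(T)) = 0.20541251
d2 = d1 - sigma*sqrt(T) = -0.44512573
exp(-rT) = 0.90302955
N(d1) = 0.58137508; N(d2) = 0.32811445
C = S_0' * N(d1) - K * exp(-rT) * N(d2) = 1.11929420 * 0.58137508 - 1.3400 * 0.90302955 * 0.32811445 = 0.2537

Answer: Price = 0.2537


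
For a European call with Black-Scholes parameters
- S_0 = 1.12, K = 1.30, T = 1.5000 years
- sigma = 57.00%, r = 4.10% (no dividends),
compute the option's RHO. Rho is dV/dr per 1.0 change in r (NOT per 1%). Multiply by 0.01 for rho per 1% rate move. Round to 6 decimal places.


Answer: Rho = 0.582365

Derivation:
d1 = 0.2236619355; d2 = -0.4744426411
phi(d1) = 0.3890875626; exp(-qT) = 1.0000000000; exp(-rT) = 0.9403529457
N(d2) = 0.3175921458
Rho = K*T*exp(-rT)*N(d2) = 1.3000 * 1.5000 * 0.9403529457 * 0.3175921458 = 0.582365


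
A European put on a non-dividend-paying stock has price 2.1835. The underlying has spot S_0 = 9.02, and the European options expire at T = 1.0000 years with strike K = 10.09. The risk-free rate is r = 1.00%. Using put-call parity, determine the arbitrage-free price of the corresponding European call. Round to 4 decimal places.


Answer: Call price = 1.2139

Derivation:
Put-call parity: C - P = S_0 * exp(-qT) - K * exp(-rT).
S_0 * exp(-qT) = 9.0200 * 1.00000000 = 9.02000000
K * exp(-rT) = 10.0900 * 0.99004983 = 9.98960282
C = P + S*exp(-qT) - K*exp(-rT)
C = 2.1835 + 9.02000000 - 9.98960282 = 1.2139


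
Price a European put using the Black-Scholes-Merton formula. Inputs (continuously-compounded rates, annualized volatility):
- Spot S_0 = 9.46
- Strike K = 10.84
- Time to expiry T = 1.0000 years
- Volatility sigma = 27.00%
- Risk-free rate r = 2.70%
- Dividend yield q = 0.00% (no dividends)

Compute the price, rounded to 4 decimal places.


Answer: Price = 1.7061

Derivation:
d1 = (ln(S/K) + (r - q + 0.5*sigma^2) * T) / (sigma * sqrt(T)) = -0.26933560
d2 = d1 - sigma * sqrt(T) = -0.53933560
exp(-rT) = 0.97336124; exp(-qT) = 1.00000000
P = K * exp(-rT) * N(-d2) - S_0 * exp(-qT) * N(-d1)
N(-d1) = 0.60616428; N(-d2) = 0.70517235
P = 10.8400 * 0.97336124 * 0.70517235 - 9.4600 * 1.00000000 * 0.60616428 = 1.7061


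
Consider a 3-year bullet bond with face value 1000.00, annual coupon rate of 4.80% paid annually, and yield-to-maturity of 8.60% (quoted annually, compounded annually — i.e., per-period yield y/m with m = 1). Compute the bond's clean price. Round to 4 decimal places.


Answer: Price = 903.1209

Derivation:
Coupon per period c = face * coupon_rate / m = 48.000000
Periods per year m = 1; per-period yield y/m = 0.086000
Number of cashflows N = 3
Cashflows (t years, CF_t, discount factor 1/(1+y/m)^(m*t), PV):
  t = 1.0000: CF_t = 48.000000, DF = 0.920810, PV = 44.198895
  t = 2.0000: CF_t = 48.000000, DF = 0.847892, PV = 40.698798
  t = 3.0000: CF_t = 1048.000000, DF = 0.780747, PV = 818.223233
Price P = sum_t PV_t = 903.120926


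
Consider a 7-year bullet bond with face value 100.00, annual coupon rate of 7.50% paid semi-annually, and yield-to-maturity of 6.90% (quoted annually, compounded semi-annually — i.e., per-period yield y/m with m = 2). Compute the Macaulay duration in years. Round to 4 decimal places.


Answer: Macaulay duration = 5.5979 years

Derivation:
Coupon per period c = face * coupon_rate / m = 3.750000
Periods per year m = 2; per-period yield y/m = 0.034500
Number of cashflows N = 14
Cashflows (t years, CF_t, discount factor 1/(1+y/m)^(m*t), PV):
  t = 0.5000: CF_t = 3.750000, DF = 0.966651, PV = 3.624940
  t = 1.0000: CF_t = 3.750000, DF = 0.934413, PV = 3.504050
  t = 1.5000: CF_t = 3.750000, DF = 0.903251, PV = 3.387192
  t = 2.0000: CF_t = 3.750000, DF = 0.873128, PV = 3.274231
  t = 2.5000: CF_t = 3.750000, DF = 0.844010, PV = 3.165037
  t = 3.0000: CF_t = 3.750000, DF = 0.815863, PV = 3.059485
  t = 3.5000: CF_t = 3.750000, DF = 0.788654, PV = 2.957453
  t = 4.0000: CF_t = 3.750000, DF = 0.762353, PV = 2.858823
  t = 4.5000: CF_t = 3.750000, DF = 0.736929, PV = 2.763483
  t = 5.0000: CF_t = 3.750000, DF = 0.712353, PV = 2.671322
  t = 5.5000: CF_t = 3.750000, DF = 0.688596, PV = 2.582235
  t = 6.0000: CF_t = 3.750000, DF = 0.665632, PV = 2.496119
  t = 6.5000: CF_t = 3.750000, DF = 0.643433, PV = 2.412875
  t = 7.0000: CF_t = 103.750000, DF = 0.621975, PV = 64.529927
Price P = sum_t PV_t = 103.287172
Macaulay numerator sum_t t * PV_t:
  t * PV_t at t = 0.5000: 1.812470
  t * PV_t at t = 1.0000: 3.504050
  t * PV_t at t = 1.5000: 5.080788
  t * PV_t at t = 2.0000: 6.548462
  t * PV_t at t = 2.5000: 7.912593
  t * PV_t at t = 3.0000: 9.178454
  t * PV_t at t = 3.5000: 10.351084
  t * PV_t at t = 4.0000: 11.435293
  t * PV_t at t = 4.5000: 12.435674
  t * PV_t at t = 5.0000: 13.356612
  t * PV_t at t = 5.5000: 14.202294
  t * PV_t at t = 6.0000: 14.976715
  t * PV_t at t = 6.5000: 15.683688
  t * PV_t at t = 7.0000: 451.709491
Macaulay duration D = (sum_t t * PV_t) / P = 578.187668 / 103.287172 = 5.597865


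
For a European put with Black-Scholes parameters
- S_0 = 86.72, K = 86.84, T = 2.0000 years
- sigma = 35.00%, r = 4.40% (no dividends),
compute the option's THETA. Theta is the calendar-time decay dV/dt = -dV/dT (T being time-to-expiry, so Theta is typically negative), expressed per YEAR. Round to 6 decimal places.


d1 = 0.4224805286; d2 = -0.0724942182
phi(d1) = 0.3648812095; exp(-qT) = 1.0000000000; exp(-rT) = 0.9157608767
Theta = -S*exp(-qT)*phi(d1)*sigma/(2*sqrt(T)) + r*K*exp(-rT)*N(-d2) - q*S*exp(-qT)*N(-d1)
N(-d1) = 0.3363371551; N(-d2) = 0.5288956967; sqrt(T) = 1.4142135624
Term 1 = -86.7200 * 1.0000000000 * 0.3648812095 * 0.3500 / (2 * 1.4142135624) = -3.9155594195
Term 2 = 0.0440 * 86.8400 * 0.9157608767 * 0.5288956967 = 1.8506513582
Term 3 = 0 (no dividend yield, q = 0)
Theta = -3.9155594195 + (1.8506513582) + (0.0000000000) = -2.064908

Answer: Theta = -2.064908


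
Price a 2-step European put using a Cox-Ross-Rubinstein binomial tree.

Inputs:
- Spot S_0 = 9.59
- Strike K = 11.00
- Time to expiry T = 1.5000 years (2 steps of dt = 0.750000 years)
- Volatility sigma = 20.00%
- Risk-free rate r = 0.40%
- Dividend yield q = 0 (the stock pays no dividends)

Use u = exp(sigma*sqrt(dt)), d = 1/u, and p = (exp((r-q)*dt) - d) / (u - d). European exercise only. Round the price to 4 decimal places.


dt = T/N = 0.750000
u = exp(sigma*sqrt(dt)) = 1.189110; d = 1/u = 0.840965
p = (exp((r-q)*dt) - d) / (u - d) = 0.465437
Discount per step: exp(-r*dt) = 0.997004
Stock lattice S(k, i) with i counting down-moves:
  k=0: S(0,0) = 9.5900
  k=1: S(1,0) = 11.4036; S(1,1) = 8.0649
  k=2: S(2,0) = 13.5601; S(2,1) = 9.5900; S(2,2) = 6.7823
Terminal payoffs V(N, i) = max(K - S_T, 0):
  V(2,0) = 0.000000; V(2,1) = 1.410000; V(2,2) = 4.217738
Backward induction: V(k, i) = exp(-r*dt) * [p * V(k+1, i) + (1-p) * V(k+1, i+1)].
  V(1,0) = exp(-r*dt) * [p*0.000000 + (1-p)*1.410000] = 0.751476
  V(1,1) = exp(-r*dt) * [p*1.410000 + (1-p)*4.217738] = 2.902194
  V(0,0) = exp(-r*dt) * [p*0.751476 + (1-p)*2.902194] = 1.895476

Answer: Price = V(0,0) = 1.8955


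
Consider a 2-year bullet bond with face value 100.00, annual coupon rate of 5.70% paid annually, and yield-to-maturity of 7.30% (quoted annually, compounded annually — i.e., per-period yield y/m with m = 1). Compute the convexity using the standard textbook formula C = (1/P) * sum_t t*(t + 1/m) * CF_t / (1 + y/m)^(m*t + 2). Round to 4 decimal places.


Coupon per period c = face * coupon_rate / m = 5.700000
Periods per year m = 1; per-period yield y/m = 0.073000
Number of cashflows N = 2
Cashflows (t years, CF_t, discount factor 1/(1+y/m)^(m*t), PV):
  t = 1.0000: CF_t = 5.700000, DF = 0.931966, PV = 5.312209
  t = 2.0000: CF_t = 105.700000, DF = 0.868561, PV = 91.806947
Price P = sum_t PV_t = 97.119155
Convexity numerator sum_t t*(t + 1/m) * CF_t / (1+y/m)^(m*t + 2):
  t = 1.0000: term = 9.227960
  t = 2.0000: term = 478.439855
Convexity = (1/P) * sum = 487.667814 / 97.119155 = 5.021335

Answer: Convexity = 5.0213


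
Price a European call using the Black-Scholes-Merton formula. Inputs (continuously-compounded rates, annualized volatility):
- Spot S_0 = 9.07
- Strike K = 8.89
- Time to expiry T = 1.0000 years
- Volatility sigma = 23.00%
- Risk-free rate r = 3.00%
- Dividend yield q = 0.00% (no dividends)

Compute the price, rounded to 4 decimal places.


Answer: Price = 1.0505

Derivation:
d1 = (ln(S/K) + (r - q + 0.5*sigma^2) * T) / (sigma * sqrt(T)) = 0.33258789
d2 = d1 - sigma * sqrt(T) = 0.10258789
exp(-rT) = 0.97044553; exp(-qT) = 1.00000000
C = S_0 * exp(-qT) * N(d1) - K * exp(-rT) * N(d2)
N(d1) = 0.63027731; N(d2) = 0.54085497
C = 9.0700 * 1.00000000 * 0.63027731 - 8.8900 * 0.97044553 * 0.54085497 = 1.0505


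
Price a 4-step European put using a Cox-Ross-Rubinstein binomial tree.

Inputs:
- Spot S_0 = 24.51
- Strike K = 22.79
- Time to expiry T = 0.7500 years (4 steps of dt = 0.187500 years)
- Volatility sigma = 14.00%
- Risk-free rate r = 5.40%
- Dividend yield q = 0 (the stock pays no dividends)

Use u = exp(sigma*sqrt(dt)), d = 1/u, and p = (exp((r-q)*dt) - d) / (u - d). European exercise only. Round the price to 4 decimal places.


dt = T/N = 0.187500
u = exp(sigma*sqrt(dt)) = 1.062497; d = 1/u = 0.941179
p = (exp((r-q)*dt) - d) / (u - d) = 0.568732
Discount per step: exp(-r*dt) = 0.989926
Stock lattice S(k, i) with i counting down-moves:
  k=0: S(0,0) = 24.5100
  k=1: S(1,0) = 26.0418; S(1,1) = 23.0683
  k=2: S(2,0) = 27.6693; S(2,1) = 24.5100; S(2,2) = 21.7114
  k=3: S(3,0) = 29.3986; S(3,1) = 26.0418; S(3,2) = 23.0683; S(3,3) = 20.4343
  k=4: S(4,0) = 31.2359; S(4,1) = 27.6693; S(4,2) = 24.5100; S(4,3) = 21.7114; S(4,4) = 19.2324
Terminal payoffs V(N, i) = max(K - S_T, 0):
  V(4,0) = 0.000000; V(4,1) = 0.000000; V(4,2) = 0.000000; V(4,3) = 1.078596; V(4,4) = 3.557644
Backward induction: V(k, i) = exp(-r*dt) * [p * V(k+1, i) + (1-p) * V(k+1, i+1)].
  V(3,0) = exp(-r*dt) * [p*0.000000 + (1-p)*0.000000] = 0.000000
  V(3,1) = exp(-r*dt) * [p*0.000000 + (1-p)*0.000000] = 0.000000
  V(3,2) = exp(-r*dt) * [p*0.000000 + (1-p)*1.078596] = 0.460478
  V(3,3) = exp(-r*dt) * [p*1.078596 + (1-p)*3.557644] = 2.126095
  V(2,0) = exp(-r*dt) * [p*0.000000 + (1-p)*0.000000] = 0.000000
  V(2,1) = exp(-r*dt) * [p*0.000000 + (1-p)*0.460478] = 0.196589
  V(2,2) = exp(-r*dt) * [p*0.460478 + (1-p)*2.126095] = 1.166931
  V(1,0) = exp(-r*dt) * [p*0.000000 + (1-p)*0.196589] = 0.083929
  V(1,1) = exp(-r*dt) * [p*0.196589 + (1-p)*1.166931] = 0.608871
  V(0,0) = exp(-r*dt) * [p*0.083929 + (1-p)*0.608871] = 0.307193

Answer: Price = V(0,0) = 0.3072


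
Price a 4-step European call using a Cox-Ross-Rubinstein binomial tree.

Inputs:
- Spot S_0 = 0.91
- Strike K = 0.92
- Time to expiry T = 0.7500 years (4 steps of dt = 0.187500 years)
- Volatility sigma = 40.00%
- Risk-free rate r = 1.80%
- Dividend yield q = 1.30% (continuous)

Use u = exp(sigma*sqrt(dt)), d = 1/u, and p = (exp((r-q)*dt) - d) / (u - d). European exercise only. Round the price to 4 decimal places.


Answer: Price = V(0,0) = 0.1154

Derivation:
dt = T/N = 0.187500
u = exp(sigma*sqrt(dt)) = 1.189110; d = 1/u = 0.840965
p = (exp((r-q)*dt) - d) / (u - d) = 0.459501
Discount per step: exp(-r*dt) = 0.996631
Stock lattice S(k, i) with i counting down-moves:
  k=0: S(0,0) = 0.9100
  k=1: S(1,0) = 1.0821; S(1,1) = 0.7653
  k=2: S(2,0) = 1.2867; S(2,1) = 0.9100; S(2,2) = 0.6436
  k=3: S(3,0) = 1.5301; S(3,1) = 1.0821; S(3,2) = 0.7653; S(3,3) = 0.5412
  k=4: S(4,0) = 1.8194; S(4,1) = 1.2867; S(4,2) = 0.9100; S(4,3) = 0.6436; S(4,4) = 0.4551
Terminal payoffs V(N, i) = max(S_T - K, 0):
  V(4,0) = 0.899405; V(4,1) = 0.366724; V(4,2) = 0.000000; V(4,3) = 0.000000; V(4,4) = 0.000000
Backward induction: V(k, i) = exp(-r*dt) * [p * V(k+1, i) + (1-p) * V(k+1, i+1)].
  V(3,0) = exp(-r*dt) * [p*0.899405 + (1-p)*0.366724] = 0.609431
  V(3,1) = exp(-r*dt) * [p*0.366724 + (1-p)*0.000000] = 0.167942
  V(3,2) = exp(-r*dt) * [p*0.000000 + (1-p)*0.000000] = 0.000000
  V(3,3) = exp(-r*dt) * [p*0.000000 + (1-p)*0.000000] = 0.000000
  V(2,0) = exp(-r*dt) * [p*0.609431 + (1-p)*0.167942] = 0.369557
  V(2,1) = exp(-r*dt) * [p*0.167942 + (1-p)*0.000000] = 0.076910
  V(2,2) = exp(-r*dt) * [p*0.000000 + (1-p)*0.000000] = 0.000000
  V(1,0) = exp(-r*dt) * [p*0.369557 + (1-p)*0.076910] = 0.210669
  V(1,1) = exp(-r*dt) * [p*0.076910 + (1-p)*0.000000] = 0.035221
  V(0,0) = exp(-r*dt) * [p*0.210669 + (1-p)*0.035221] = 0.115449


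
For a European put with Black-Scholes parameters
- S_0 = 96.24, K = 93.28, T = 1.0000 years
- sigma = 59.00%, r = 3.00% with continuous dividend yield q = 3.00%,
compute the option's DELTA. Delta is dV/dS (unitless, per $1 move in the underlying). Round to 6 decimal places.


d1 = 0.3479480493; d2 = -0.2420519507
phi(d1) = 0.3755091443; exp(-qT) = 0.9704455335; exp(-rT) = 0.9704455335
N(-d1) = 0.3639395995
Delta = -exp(-qT) * N(-d1) = -0.9704455335 * 0.3639395995 = -0.353184

Answer: Delta = -0.353184


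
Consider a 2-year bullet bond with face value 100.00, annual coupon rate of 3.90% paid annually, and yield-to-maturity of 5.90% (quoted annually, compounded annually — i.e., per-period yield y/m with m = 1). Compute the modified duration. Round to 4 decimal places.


Coupon per period c = face * coupon_rate / m = 3.900000
Periods per year m = 1; per-period yield y/m = 0.059000
Number of cashflows N = 2
Cashflows (t years, CF_t, discount factor 1/(1+y/m)^(m*t), PV):
  t = 1.0000: CF_t = 3.900000, DF = 0.944287, PV = 3.682720
  t = 2.0000: CF_t = 103.900000, DF = 0.891678, PV = 92.645350
Price P = sum_t PV_t = 96.328070
First compute Macaulay numerator sum_t t * PV_t:
  t * PV_t at t = 1.0000: 3.682720
  t * PV_t at t = 2.0000: 185.290700
Macaulay duration D = 188.973420 / 96.328070 = 1.961769
Modified duration = D / (1 + y/m) = 1.961769 / (1 + 0.059000) = 1.852473

Answer: Modified duration = 1.8525


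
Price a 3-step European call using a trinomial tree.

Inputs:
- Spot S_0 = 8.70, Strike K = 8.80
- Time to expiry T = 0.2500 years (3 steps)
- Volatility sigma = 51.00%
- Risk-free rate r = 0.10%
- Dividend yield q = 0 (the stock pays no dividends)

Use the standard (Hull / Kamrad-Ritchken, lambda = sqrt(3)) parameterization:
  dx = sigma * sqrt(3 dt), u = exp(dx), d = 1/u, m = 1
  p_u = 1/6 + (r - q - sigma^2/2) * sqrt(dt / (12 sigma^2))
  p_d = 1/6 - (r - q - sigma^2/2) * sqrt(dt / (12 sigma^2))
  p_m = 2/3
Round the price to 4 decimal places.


dt = T/N = 0.083333; dx = sigma*sqrt(3*dt) = 0.255000
u = exp(dx) = 1.290462; d = 1/u = 0.774916
p_u = 0.145580, p_m = 0.666667, p_d = 0.187753
Discount per step: exp(-r*dt) = 0.999917
Stock lattice S(k, j) with j the centered position index:
  k=0: S(0,+0) = 8.7000
  k=1: S(1,-1) = 6.7418; S(1,+0) = 8.7000; S(1,+1) = 11.2270
  k=2: S(2,-2) = 5.2243; S(2,-1) = 6.7418; S(2,+0) = 8.7000; S(2,+1) = 11.2270; S(2,+2) = 14.4880
  k=3: S(3,-3) = 4.0484; S(3,-2) = 5.2243; S(3,-1) = 6.7418; S(3,+0) = 8.7000; S(3,+1) = 11.2270; S(3,+2) = 14.4880; S(3,+3) = 18.6963
Terminal payoffs V(N, j) = max(S_T - K, 0):
  V(3,-3) = 0.000000; V(3,-2) = 0.000000; V(3,-1) = 0.000000; V(3,+0) = 0.000000; V(3,+1) = 2.427016; V(3,+2) = 5.688033; V(3,+3) = 9.896251
Backward induction: V(k, j) = exp(-r*dt) * [p_u * V(k+1, j+1) + p_m * V(k+1, j) + p_d * V(k+1, j-1)]
  V(2,-2) = exp(-r*dt) * [p_u*0.000000 + p_m*0.000000 + p_d*0.000000] = 0.000000
  V(2,-1) = exp(-r*dt) * [p_u*0.000000 + p_m*0.000000 + p_d*0.000000] = 0.000000
  V(2,+0) = exp(-r*dt) * [p_u*2.427016 + p_m*0.000000 + p_d*0.000000] = 0.353296
  V(2,+1) = exp(-r*dt) * [p_u*5.688033 + p_m*2.427016 + p_d*0.000000] = 2.445871
  V(2,+2) = exp(-r*dt) * [p_u*9.896251 + p_m*5.688033 + p_d*2.427016] = 5.687925
  V(1,-1) = exp(-r*dt) * [p_u*0.353296 + p_m*0.000000 + p_d*0.000000] = 0.051429
  V(1,+0) = exp(-r*dt) * [p_u*2.445871 + p_m*0.353296 + p_d*0.000000] = 0.591551
  V(1,+1) = exp(-r*dt) * [p_u*5.687925 + p_m*2.445871 + p_d*0.353296] = 2.524751
  V(0,+0) = exp(-r*dt) * [p_u*2.524751 + p_m*0.591551 + p_d*0.051429] = 0.771513

Answer: Price = V(0,0) = 0.7715


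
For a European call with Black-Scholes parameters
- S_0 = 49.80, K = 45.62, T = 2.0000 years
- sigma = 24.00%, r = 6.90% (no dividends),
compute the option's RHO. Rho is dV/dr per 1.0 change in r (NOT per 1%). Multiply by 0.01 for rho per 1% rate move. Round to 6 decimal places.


Answer: Rho = 54.821667

Derivation:
d1 = 0.8345886090; d2 = 0.4951773541
phi(d1) = 0.2816169101; exp(-qT) = 1.0000000000; exp(-rT) = 0.8710986917
N(d2) = 0.6897625327
Rho = K*T*exp(-rT)*N(d2) = 45.6200 * 2.0000 * 0.8710986917 * 0.6897625327 = 54.821667


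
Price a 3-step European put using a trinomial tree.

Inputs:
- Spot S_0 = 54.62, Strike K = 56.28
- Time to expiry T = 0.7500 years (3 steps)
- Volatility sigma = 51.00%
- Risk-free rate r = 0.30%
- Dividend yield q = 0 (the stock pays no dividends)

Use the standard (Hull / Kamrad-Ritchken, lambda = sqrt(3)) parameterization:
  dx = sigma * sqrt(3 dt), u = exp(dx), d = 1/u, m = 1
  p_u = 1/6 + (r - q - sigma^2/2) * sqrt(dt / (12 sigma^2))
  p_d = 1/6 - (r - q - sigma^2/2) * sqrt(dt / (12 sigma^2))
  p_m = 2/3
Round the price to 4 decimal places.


Answer: Price = V(0,0) = 9.8180

Derivation:
dt = T/N = 0.250000; dx = sigma*sqrt(3*dt) = 0.441673
u = exp(dx) = 1.555307; d = 1/u = 0.642960
p_u = 0.130710, p_m = 0.666667, p_d = 0.202624
Discount per step: exp(-r*dt) = 0.999250
Stock lattice S(k, j) with j the centered position index:
  k=0: S(0,+0) = 54.6200
  k=1: S(1,-1) = 35.1185; S(1,+0) = 54.6200; S(1,+1) = 84.9509
  k=2: S(2,-2) = 22.5798; S(2,-1) = 35.1185; S(2,+0) = 54.6200; S(2,+1) = 84.9509; S(2,+2) = 132.1247
  k=3: S(3,-3) = 14.5179; S(3,-2) = 22.5798; S(3,-1) = 35.1185; S(3,+0) = 54.6200; S(3,+1) = 84.9509; S(3,+2) = 132.1247; S(3,+3) = 205.4944
Terminal payoffs V(N, j) = max(K - S_T, 0):
  V(3,-3) = 41.762116; V(3,-2) = 33.700234; V(3,-1) = 21.161532; V(3,+0) = 1.660000; V(3,+1) = 0.000000; V(3,+2) = 0.000000; V(3,+3) = 0.000000
Backward induction: V(k, j) = exp(-r*dt) * [p_u * V(k+1, j+1) + p_m * V(k+1, j) + p_d * V(k+1, j-1)]
  V(2,-2) = exp(-r*dt) * [p_u*21.161532 + p_m*33.700234 + p_d*41.762116] = 33.669571
  V(2,-1) = exp(-r*dt) * [p_u*1.660000 + p_m*21.161532 + p_d*33.700234] = 21.137273
  V(2,+0) = exp(-r*dt) * [p_u*0.000000 + p_m*1.660000 + p_d*21.161532] = 5.390450
  V(2,+1) = exp(-r*dt) * [p_u*0.000000 + p_m*0.000000 + p_d*1.660000] = 0.336103
  V(2,+2) = exp(-r*dt) * [p_u*0.000000 + p_m*0.000000 + p_d*0.000000] = 0.000000
  V(1,-1) = exp(-r*dt) * [p_u*5.390450 + p_m*21.137273 + p_d*33.669571] = 21.602145
  V(1,+0) = exp(-r*dt) * [p_u*0.336103 + p_m*5.390450 + p_d*21.137273] = 7.914540
  V(1,+1) = exp(-r*dt) * [p_u*0.000000 + p_m*0.336103 + p_d*5.390450] = 1.315315
  V(0,+0) = exp(-r*dt) * [p_u*1.315315 + p_m*7.914540 + p_d*21.602145] = 9.818024


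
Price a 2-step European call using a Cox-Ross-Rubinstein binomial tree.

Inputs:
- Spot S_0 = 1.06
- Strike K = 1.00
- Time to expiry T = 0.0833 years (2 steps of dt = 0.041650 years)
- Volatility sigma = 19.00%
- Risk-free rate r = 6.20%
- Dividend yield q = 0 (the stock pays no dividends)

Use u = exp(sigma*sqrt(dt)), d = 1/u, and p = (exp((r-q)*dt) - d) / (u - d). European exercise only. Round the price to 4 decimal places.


Answer: Price = V(0,0) = 0.0695

Derivation:
dt = T/N = 0.041650
u = exp(sigma*sqrt(dt)) = 1.039537; d = 1/u = 0.961966
p = (exp((r-q)*dt) - d) / (u - d) = 0.523640
Discount per step: exp(-r*dt) = 0.997421
Stock lattice S(k, i) with i counting down-moves:
  k=0: S(0,0) = 1.0600
  k=1: S(1,0) = 1.1019; S(1,1) = 1.0197
  k=2: S(2,0) = 1.1455; S(2,1) = 1.0600; S(2,2) = 0.9809
Terminal payoffs V(N, i) = max(S_T - K, 0):
  V(2,0) = 0.145476; V(2,1) = 0.060000; V(2,2) = 0.000000
Backward induction: V(k, i) = exp(-r*dt) * [p * V(k+1, i) + (1-p) * V(k+1, i+1)].
  V(1,0) = exp(-r*dt) * [p*0.145476 + (1-p)*0.060000] = 0.104489
  V(1,1) = exp(-r*dt) * [p*0.060000 + (1-p)*0.000000] = 0.031337
  V(0,0) = exp(-r*dt) * [p*0.104489 + (1-p)*0.031337] = 0.069463


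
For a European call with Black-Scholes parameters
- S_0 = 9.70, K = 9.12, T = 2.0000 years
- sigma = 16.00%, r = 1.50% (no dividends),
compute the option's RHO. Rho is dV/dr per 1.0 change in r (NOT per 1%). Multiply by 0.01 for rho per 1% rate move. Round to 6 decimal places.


d1 = 0.5182035644; d2 = 0.2919293945
phi(d1) = 0.3488176451; exp(-qT) = 1.0000000000; exp(-rT) = 0.9704455335
N(d2) = 0.6148296958
Rho = K*T*exp(-rT)*N(d2) = 9.1200 * 2.0000 * 0.9704455335 * 0.6148296958 = 10.883055

Answer: Rho = 10.883055


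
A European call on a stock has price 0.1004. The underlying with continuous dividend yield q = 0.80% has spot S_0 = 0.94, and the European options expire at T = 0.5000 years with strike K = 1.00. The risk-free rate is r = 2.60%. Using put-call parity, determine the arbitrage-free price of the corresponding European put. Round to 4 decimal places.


Put-call parity: C - P = S_0 * exp(-qT) - K * exp(-rT).
S_0 * exp(-qT) = 0.9400 * 0.99600799 = 0.93624751
K * exp(-rT) = 1.0000 * 0.98708414 = 0.98708414
P = C - S*exp(-qT) + K*exp(-rT)
P = 0.1004 - 0.93624751 + 0.98708414 = 0.1512

Answer: Put price = 0.1512


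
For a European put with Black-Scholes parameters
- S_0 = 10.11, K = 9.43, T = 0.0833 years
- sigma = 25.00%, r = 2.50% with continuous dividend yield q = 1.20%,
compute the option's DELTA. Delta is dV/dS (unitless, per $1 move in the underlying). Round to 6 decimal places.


d1 = 1.0160851420; d2 = 0.9439307935
phi(d1) = 0.2380789254; exp(-qT) = 0.9990008994; exp(-rT) = 0.9979196669
N(-d1) = 0.1547944219
Delta = -exp(-qT) * N(-d1) = -0.9990008994 * 0.1547944219 = -0.154640

Answer: Delta = -0.154640


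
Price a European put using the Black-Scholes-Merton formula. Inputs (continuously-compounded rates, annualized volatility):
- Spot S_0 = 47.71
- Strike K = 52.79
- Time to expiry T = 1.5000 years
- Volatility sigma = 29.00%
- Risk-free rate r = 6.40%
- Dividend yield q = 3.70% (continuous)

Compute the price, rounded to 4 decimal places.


Answer: Price = 8.0671

Derivation:
d1 = (ln(S/K) + (r - q + 0.5*sigma^2) * T) / (sigma * sqrt(T)) = 0.00674100
d2 = d1 - sigma * sqrt(T) = -0.34843501
exp(-rT) = 0.90846402; exp(-qT) = 0.94601202
P = K * exp(-rT) * N(-d2) - S_0 * exp(-qT) * N(-d1)
N(-d1) = 0.49731075; N(-d2) = 0.63624325
P = 52.7900 * 0.90846402 * 0.63624325 - 47.7100 * 0.94601202 * 0.49731075 = 8.0671


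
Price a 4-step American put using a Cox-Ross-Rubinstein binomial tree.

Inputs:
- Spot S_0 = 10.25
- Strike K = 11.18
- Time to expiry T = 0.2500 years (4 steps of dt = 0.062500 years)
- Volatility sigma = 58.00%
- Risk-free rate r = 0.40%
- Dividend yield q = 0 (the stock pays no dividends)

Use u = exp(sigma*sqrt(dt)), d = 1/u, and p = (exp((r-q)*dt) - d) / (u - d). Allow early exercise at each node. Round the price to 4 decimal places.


dt = T/N = 0.062500
u = exp(sigma*sqrt(dt)) = 1.156040; d = 1/u = 0.865022
p = (exp((r-q)*dt) - d) / (u - d) = 0.464673
Discount per step: exp(-r*dt) = 0.999750
Stock lattice S(k, i) with i counting down-moves:
  k=0: S(0,0) = 10.2500
  k=1: S(1,0) = 11.8494; S(1,1) = 8.8665
  k=2: S(2,0) = 13.6984; S(2,1) = 10.2500; S(2,2) = 7.6697
  k=3: S(3,0) = 15.8359; S(3,1) = 11.8494; S(3,2) = 8.8665; S(3,3) = 6.6345
  k=4: S(4,0) = 18.3069; S(4,1) = 13.6984; S(4,2) = 10.2500; S(4,3) = 7.6697; S(4,4) = 5.7390
Terminal payoffs V(N, i) = max(K - S_T, 0):
  V(4,0) = 0.000000; V(4,1) = 0.000000; V(4,2) = 0.930000; V(4,3) = 3.510298; V(4,4) = 5.441042
Backward induction: V(k, i) = exp(-r*dt) * [p * V(k+1, i) + (1-p) * V(k+1, i+1)]; then take max(V_cont, immediate exercise) for American.
  V(3,0) = exp(-r*dt) * [p*0.000000 + (1-p)*0.000000] = 0.000000; exercise = 0.000000; V(3,0) = max -> 0.000000
  V(3,1) = exp(-r*dt) * [p*0.000000 + (1-p)*0.930000] = 0.497730; exercise = 0.000000; V(3,1) = max -> 0.497730
  V(3,2) = exp(-r*dt) * [p*0.930000 + (1-p)*3.510298] = 2.310727; exercise = 2.313521; V(3,2) = max -> 2.313521
  V(3,3) = exp(-r*dt) * [p*3.510298 + (1-p)*5.441042] = 4.542743; exercise = 4.545537; V(3,3) = max -> 4.545537
  V(2,0) = exp(-r*dt) * [p*0.000000 + (1-p)*0.497730] = 0.266382; exercise = 0.000000; V(2,0) = max -> 0.266382
  V(2,1) = exp(-r*dt) * [p*0.497730 + (1-p)*2.313521] = 1.469406; exercise = 0.930000; V(2,1) = max -> 1.469406
  V(2,2) = exp(-r*dt) * [p*2.313521 + (1-p)*4.545537] = 3.507504; exercise = 3.510298; V(2,2) = max -> 3.510298
  V(1,0) = exp(-r*dt) * [p*0.266382 + (1-p)*1.469406] = 0.910166; exercise = 0.000000; V(1,0) = max -> 0.910166
  V(1,1) = exp(-r*dt) * [p*1.469406 + (1-p)*3.510298] = 2.561311; exercise = 2.313521; V(1,1) = max -> 2.561311
  V(0,0) = exp(-r*dt) * [p*0.910166 + (1-p)*2.561311] = 1.793621; exercise = 0.930000; V(0,0) = max -> 1.793621

Answer: Price = V(0,0) = 1.7936


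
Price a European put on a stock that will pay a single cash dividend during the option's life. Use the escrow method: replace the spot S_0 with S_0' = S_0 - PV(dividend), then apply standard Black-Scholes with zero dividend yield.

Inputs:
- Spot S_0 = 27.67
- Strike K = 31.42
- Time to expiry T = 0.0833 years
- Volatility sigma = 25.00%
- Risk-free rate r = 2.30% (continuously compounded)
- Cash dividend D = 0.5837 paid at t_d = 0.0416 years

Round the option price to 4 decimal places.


PV(D) = D * exp(-r * t_d) = 0.5837 * 0.99904366 = 0.58314178
S_0' = S_0 - PV(D) = 27.6700 - 0.58314178 = 27.08685822
d1 = (ln(S_0'/K) + (r + sigma^2/2)*T) / (sigma*sqrt(T)) = -1.99401612
d2 = d1 - sigma*sqrt(T) = -2.06617047
exp(-rT) = 0.99808593
N(-d1) = 0.97692485; N(-d2) = 0.98059381
P = K * exp(-rT) * N(-d2) - S_0' * N(-d1) = 31.4200 * 0.99808593 * 0.98059381 - 27.08685822 * 0.97692485 = 4.2895

Answer: Price = 4.2895


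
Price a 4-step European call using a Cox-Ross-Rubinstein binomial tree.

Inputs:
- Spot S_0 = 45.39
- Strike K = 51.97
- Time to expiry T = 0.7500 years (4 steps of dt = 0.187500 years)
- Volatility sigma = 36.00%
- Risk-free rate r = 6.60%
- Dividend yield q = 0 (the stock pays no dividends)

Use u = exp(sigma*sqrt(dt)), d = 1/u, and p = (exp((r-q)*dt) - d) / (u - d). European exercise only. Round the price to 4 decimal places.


Answer: Price = V(0,0) = 4.3530

Derivation:
dt = T/N = 0.187500
u = exp(sigma*sqrt(dt)) = 1.168691; d = 1/u = 0.855658
p = (exp((r-q)*dt) - d) / (u - d) = 0.500886
Discount per step: exp(-r*dt) = 0.987701
Stock lattice S(k, i) with i counting down-moves:
  k=0: S(0,0) = 45.3900
  k=1: S(1,0) = 53.0469; S(1,1) = 38.8383
  k=2: S(2,0) = 61.9954; S(2,1) = 45.3900; S(2,2) = 33.2323
  k=3: S(3,0) = 72.4535; S(3,1) = 53.0469; S(3,2) = 38.8383; S(3,3) = 28.4355
  k=4: S(4,0) = 84.6758; S(4,1) = 61.9954; S(4,2) = 45.3900; S(4,3) = 33.2323; S(4,4) = 24.3311
Terminal payoffs V(N, i) = max(S_T - K, 0):
  V(4,0) = 32.705822; V(4,1) = 10.025448; V(4,2) = 0.000000; V(4,3) = 0.000000; V(4,4) = 0.000000
Backward induction: V(k, i) = exp(-r*dt) * [p * V(k+1, i) + (1-p) * V(k+1, i+1)].
  V(3,0) = exp(-r*dt) * [p*32.705822 + (1-p)*10.025448] = 21.122706
  V(3,1) = exp(-r*dt) * [p*10.025448 + (1-p)*0.000000] = 4.959844
  V(3,2) = exp(-r*dt) * [p*0.000000 + (1-p)*0.000000] = 0.000000
  V(3,3) = exp(-r*dt) * [p*0.000000 + (1-p)*0.000000] = 0.000000
  V(2,0) = exp(-r*dt) * [p*21.122706 + (1-p)*4.959844] = 12.895024
  V(2,1) = exp(-r*dt) * [p*4.959844 + (1-p)*0.000000] = 2.453761
  V(2,2) = exp(-r*dt) * [p*0.000000 + (1-p)*0.000000] = 0.000000
  V(1,0) = exp(-r*dt) * [p*12.895024 + (1-p)*2.453761] = 7.589142
  V(1,1) = exp(-r*dt) * [p*2.453761 + (1-p)*0.000000] = 1.213938
  V(0,0) = exp(-r*dt) * [p*7.589142 + (1-p)*1.213938] = 4.352984


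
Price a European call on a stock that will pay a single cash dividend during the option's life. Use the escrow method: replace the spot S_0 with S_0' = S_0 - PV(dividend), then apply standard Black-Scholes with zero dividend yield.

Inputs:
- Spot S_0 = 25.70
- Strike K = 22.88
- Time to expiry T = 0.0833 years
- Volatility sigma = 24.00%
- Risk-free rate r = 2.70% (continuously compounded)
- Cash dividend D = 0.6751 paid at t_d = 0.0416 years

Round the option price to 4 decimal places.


Answer: Price = 2.2683

Derivation:
PV(D) = D * exp(-r * t_d) = 0.6751 * 0.99887743 = 0.67434215
S_0' = S_0 - PV(D) = 25.7000 - 0.67434215 = 25.02565785
d1 = (ln(S_0'/K) + (r + sigma^2/2)*T) / (sigma*sqrt(T)) = 1.36118191
d2 = d1 - sigma*sqrt(T) = 1.29191373
exp(-rT) = 0.99775343
N(d1) = 0.91327189; N(d2) = 0.90180649
C = S_0' * N(d1) - K * exp(-rT) * N(d2) = 25.02565785 * 0.91327189 - 22.8800 * 0.99775343 * 0.90180649 = 2.2683


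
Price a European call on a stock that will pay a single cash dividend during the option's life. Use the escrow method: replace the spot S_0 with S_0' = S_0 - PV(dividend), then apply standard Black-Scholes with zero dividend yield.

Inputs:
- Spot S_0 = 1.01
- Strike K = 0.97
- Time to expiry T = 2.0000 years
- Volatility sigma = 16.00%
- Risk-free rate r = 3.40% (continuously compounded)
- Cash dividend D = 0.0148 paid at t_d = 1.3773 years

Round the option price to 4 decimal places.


Answer: Price = 0.1378

Derivation:
PV(D) = D * exp(-r * t_d) = 0.0148 * 0.95425132 = 0.01412292
S_0' = S_0 - PV(D) = 1.0100 - 0.01412292 = 0.99587708
d1 = (ln(S_0'/K) + (r + sigma^2/2)*T) / (sigma*sqrt(T)) = 0.53001085
d2 = d1 - sigma*sqrt(T) = 0.30373668
exp(-rT) = 0.93426047
N(d1) = 0.70194780; N(d2) = 0.61933574
C = S_0' * N(d1) - K * exp(-rT) * N(d2) = 0.99587708 * 0.70194780 - 0.9700 * 0.93426047 * 0.61933574 = 0.1378


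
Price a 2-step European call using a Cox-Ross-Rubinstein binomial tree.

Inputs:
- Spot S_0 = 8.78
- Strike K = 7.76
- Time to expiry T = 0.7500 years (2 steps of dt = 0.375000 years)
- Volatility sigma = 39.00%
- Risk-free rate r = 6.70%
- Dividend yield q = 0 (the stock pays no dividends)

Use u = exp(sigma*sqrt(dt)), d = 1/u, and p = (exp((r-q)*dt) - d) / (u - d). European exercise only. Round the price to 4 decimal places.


Answer: Price = V(0,0) = 1.9653

Derivation:
dt = T/N = 0.375000
u = exp(sigma*sqrt(dt)) = 1.269757; d = 1/u = 0.787552
p = (exp((r-q)*dt) - d) / (u - d) = 0.493340
Discount per step: exp(-r*dt) = 0.975188
Stock lattice S(k, i) with i counting down-moves:
  k=0: S(0,0) = 8.7800
  k=1: S(1,0) = 11.1485; S(1,1) = 6.9147
  k=2: S(2,0) = 14.1558; S(2,1) = 8.7800; S(2,2) = 5.4457
Terminal payoffs V(N, i) = max(S_T - K, 0):
  V(2,0) = 6.395835; V(2,1) = 1.020000; V(2,2) = 0.000000
Backward induction: V(k, i) = exp(-r*dt) * [p * V(k+1, i) + (1-p) * V(k+1, i+1)].
  V(1,0) = exp(-r*dt) * [p*6.395835 + (1-p)*1.020000] = 3.581004
  V(1,1) = exp(-r*dt) * [p*1.020000 + (1-p)*0.000000] = 0.490722
  V(0,0) = exp(-r*dt) * [p*3.581004 + (1-p)*0.490722] = 1.965280


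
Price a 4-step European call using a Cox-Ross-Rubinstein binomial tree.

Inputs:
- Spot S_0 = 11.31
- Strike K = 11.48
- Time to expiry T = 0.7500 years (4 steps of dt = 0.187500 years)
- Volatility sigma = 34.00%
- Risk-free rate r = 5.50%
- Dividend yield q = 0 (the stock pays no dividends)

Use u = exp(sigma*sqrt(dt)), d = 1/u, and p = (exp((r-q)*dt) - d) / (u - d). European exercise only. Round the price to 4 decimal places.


Answer: Price = V(0,0) = 1.4090

Derivation:
dt = T/N = 0.187500
u = exp(sigma*sqrt(dt)) = 1.158614; d = 1/u = 0.863100
p = (exp((r-q)*dt) - d) / (u - d) = 0.498338
Discount per step: exp(-r*dt) = 0.989740
Stock lattice S(k, i) with i counting down-moves:
  k=0: S(0,0) = 11.3100
  k=1: S(1,0) = 13.1039; S(1,1) = 9.7617
  k=2: S(2,0) = 15.1824; S(2,1) = 11.3100; S(2,2) = 8.4253
  k=3: S(3,0) = 17.5905; S(3,1) = 13.1039; S(3,2) = 9.7617; S(3,3) = 7.2719
  k=4: S(4,0) = 20.3806; S(4,1) = 15.1824; S(4,2) = 11.3100; S(4,3) = 8.4253; S(4,4) = 6.2764
Terminal payoffs V(N, i) = max(S_T - K, 0):
  V(4,0) = 8.900622; V(4,1) = 3.702386; V(4,2) = 0.000000; V(4,3) = 0.000000; V(4,4) = 0.000000
Backward induction: V(k, i) = exp(-r*dt) * [p * V(k+1, i) + (1-p) * V(k+1, i+1)].
  V(3,0) = exp(-r*dt) * [p*8.900622 + (1-p)*3.702386] = 6.228301
  V(3,1) = exp(-r*dt) * [p*3.702386 + (1-p)*0.000000] = 1.826109
  V(3,2) = exp(-r*dt) * [p*0.000000 + (1-p)*0.000000] = 0.000000
  V(3,3) = exp(-r*dt) * [p*0.000000 + (1-p)*0.000000] = 0.000000
  V(2,0) = exp(-r*dt) * [p*6.228301 + (1-p)*1.826109] = 3.978645
  V(2,1) = exp(-r*dt) * [p*1.826109 + (1-p)*0.000000] = 0.900683
  V(2,2) = exp(-r*dt) * [p*0.000000 + (1-p)*0.000000] = 0.000000
  V(1,0) = exp(-r*dt) * [p*3.978645 + (1-p)*0.900683] = 2.409570
  V(1,1) = exp(-r*dt) * [p*0.900683 + (1-p)*0.000000] = 0.444239
  V(0,0) = exp(-r*dt) * [p*2.409570 + (1-p)*0.444239] = 1.409032


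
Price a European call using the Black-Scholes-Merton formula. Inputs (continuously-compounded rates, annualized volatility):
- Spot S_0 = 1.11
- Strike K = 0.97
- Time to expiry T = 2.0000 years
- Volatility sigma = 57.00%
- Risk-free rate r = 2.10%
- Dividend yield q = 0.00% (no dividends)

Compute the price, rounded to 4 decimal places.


Answer: Price = 0.4165

Derivation:
d1 = (ln(S/K) + (r - q + 0.5*sigma^2) * T) / (sigma * sqrt(T)) = 0.62240187
d2 = d1 - sigma * sqrt(T) = -0.18369986
exp(-rT) = 0.95886978; exp(-qT) = 1.00000000
C = S_0 * exp(-qT) * N(d1) - K * exp(-rT) * N(d2)
N(d1) = 0.73316117; N(d2) = 0.42712446
C = 1.1100 * 1.00000000 * 0.73316117 - 0.9700 * 0.95886978 * 0.42712446 = 0.4165


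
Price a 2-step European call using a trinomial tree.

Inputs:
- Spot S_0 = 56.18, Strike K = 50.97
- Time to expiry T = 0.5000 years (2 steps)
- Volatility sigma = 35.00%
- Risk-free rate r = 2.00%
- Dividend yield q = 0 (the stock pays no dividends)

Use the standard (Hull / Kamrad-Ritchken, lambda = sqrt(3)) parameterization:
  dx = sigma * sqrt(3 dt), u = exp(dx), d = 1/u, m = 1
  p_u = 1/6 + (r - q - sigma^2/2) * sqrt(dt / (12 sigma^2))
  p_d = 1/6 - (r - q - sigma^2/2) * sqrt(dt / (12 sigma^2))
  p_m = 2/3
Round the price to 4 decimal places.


Answer: Price = V(0,0) = 8.6888

Derivation:
dt = T/N = 0.250000; dx = sigma*sqrt(3*dt) = 0.303109
u = exp(dx) = 1.354062; d = 1/u = 0.738519
p_u = 0.149655, p_m = 0.666667, p_d = 0.183678
Discount per step: exp(-r*dt) = 0.995012
Stock lattice S(k, j) with j the centered position index:
  k=0: S(0,+0) = 56.1800
  k=1: S(1,-1) = 41.4900; S(1,+0) = 56.1800; S(1,+1) = 76.0712
  k=2: S(2,-2) = 30.6411; S(2,-1) = 41.4900; S(2,+0) = 56.1800; S(2,+1) = 76.0712; S(2,+2) = 103.0051
Terminal payoffs V(N, j) = max(S_T - K, 0):
  V(2,-2) = 0.000000; V(2,-1) = 0.000000; V(2,+0) = 5.210000; V(2,+1) = 25.101198; V(2,+2) = 52.035111
Backward induction: V(k, j) = exp(-r*dt) * [p_u * V(k+1, j+1) + p_m * V(k+1, j) + p_d * V(k+1, j-1)]
  V(1,-1) = exp(-r*dt) * [p_u*5.210000 + p_m*0.000000 + p_d*0.000000] = 0.775816
  V(1,+0) = exp(-r*dt) * [p_u*25.101198 + p_m*5.210000 + p_d*0.000000] = 7.193805
  V(1,+1) = exp(-r*dt) * [p_u*52.035111 + p_m*25.101198 + p_d*5.210000] = 25.351357
  V(0,+0) = exp(-r*dt) * [p_u*25.351357 + p_m*7.193805 + p_d*0.775816] = 8.688787
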